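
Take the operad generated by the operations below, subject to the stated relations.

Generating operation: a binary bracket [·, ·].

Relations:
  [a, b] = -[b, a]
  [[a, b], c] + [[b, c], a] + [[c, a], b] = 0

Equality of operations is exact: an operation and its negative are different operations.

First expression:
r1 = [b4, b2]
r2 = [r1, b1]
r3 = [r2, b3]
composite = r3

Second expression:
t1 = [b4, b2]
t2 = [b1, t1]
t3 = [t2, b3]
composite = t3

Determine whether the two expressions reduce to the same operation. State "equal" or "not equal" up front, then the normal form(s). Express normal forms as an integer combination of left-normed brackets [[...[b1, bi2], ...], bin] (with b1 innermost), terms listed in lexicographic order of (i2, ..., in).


not equal: they reduce to [[[b1, b2], b4], b3] - [[[b1, b4], b2], b3] and -[[[b1, b2], b4], b3] + [[[b1, b4], b2], b3]


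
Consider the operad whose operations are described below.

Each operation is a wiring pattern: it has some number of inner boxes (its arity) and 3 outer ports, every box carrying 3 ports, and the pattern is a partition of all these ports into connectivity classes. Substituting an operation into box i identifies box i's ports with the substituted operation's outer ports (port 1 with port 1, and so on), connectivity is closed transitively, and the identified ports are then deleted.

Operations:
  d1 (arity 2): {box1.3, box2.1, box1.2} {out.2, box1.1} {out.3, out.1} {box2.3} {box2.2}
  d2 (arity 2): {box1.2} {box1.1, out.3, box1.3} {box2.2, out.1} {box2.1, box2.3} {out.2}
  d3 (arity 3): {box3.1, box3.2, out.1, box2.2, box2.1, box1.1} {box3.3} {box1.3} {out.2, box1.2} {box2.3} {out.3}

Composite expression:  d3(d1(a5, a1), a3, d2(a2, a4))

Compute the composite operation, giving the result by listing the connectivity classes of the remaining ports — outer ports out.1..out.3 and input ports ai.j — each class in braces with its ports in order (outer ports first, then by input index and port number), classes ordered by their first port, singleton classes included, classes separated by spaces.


{out.1, a3.1, a3.2, a4.2} {out.2, a5.1} {out.3} {a1.1, a5.2, a5.3} {a1.2} {a1.3} {a2.1, a2.3} {a2.2} {a3.3} {a4.1, a4.3}


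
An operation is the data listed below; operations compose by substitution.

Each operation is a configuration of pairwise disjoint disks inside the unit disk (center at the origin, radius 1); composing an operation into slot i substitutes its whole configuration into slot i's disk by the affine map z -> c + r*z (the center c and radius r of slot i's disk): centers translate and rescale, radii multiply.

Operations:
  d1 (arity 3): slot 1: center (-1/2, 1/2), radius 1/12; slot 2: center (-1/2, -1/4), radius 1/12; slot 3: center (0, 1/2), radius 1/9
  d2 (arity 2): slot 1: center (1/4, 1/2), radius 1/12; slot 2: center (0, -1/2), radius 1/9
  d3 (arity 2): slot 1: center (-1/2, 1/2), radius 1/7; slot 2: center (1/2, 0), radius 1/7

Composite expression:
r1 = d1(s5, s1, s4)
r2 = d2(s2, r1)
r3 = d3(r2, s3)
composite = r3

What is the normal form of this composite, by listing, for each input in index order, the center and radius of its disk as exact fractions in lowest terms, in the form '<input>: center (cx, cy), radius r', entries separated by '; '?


Follow each s-input down from d3: c' goes to c + r*c', radius to r*r'.
input s2: composing its 2 substitution steps yields center (-13/28, 4/7), radius 1/84
input s5: composing its 3 substitution steps yields center (-32/63, 55/126), radius 1/756
input s1: composing its 3 substitution steps yields center (-32/63, 107/252), radius 1/756
input s4: composing its 3 substitution steps yields center (-1/2, 55/126), radius 1/567
input s3: composing its 1 substitution step yields center (1/2, 0), radius 1/7

s1: center (-32/63, 107/252), radius 1/756; s2: center (-13/28, 4/7), radius 1/84; s3: center (1/2, 0), radius 1/7; s4: center (-1/2, 55/126), radius 1/567; s5: center (-32/63, 55/126), radius 1/756


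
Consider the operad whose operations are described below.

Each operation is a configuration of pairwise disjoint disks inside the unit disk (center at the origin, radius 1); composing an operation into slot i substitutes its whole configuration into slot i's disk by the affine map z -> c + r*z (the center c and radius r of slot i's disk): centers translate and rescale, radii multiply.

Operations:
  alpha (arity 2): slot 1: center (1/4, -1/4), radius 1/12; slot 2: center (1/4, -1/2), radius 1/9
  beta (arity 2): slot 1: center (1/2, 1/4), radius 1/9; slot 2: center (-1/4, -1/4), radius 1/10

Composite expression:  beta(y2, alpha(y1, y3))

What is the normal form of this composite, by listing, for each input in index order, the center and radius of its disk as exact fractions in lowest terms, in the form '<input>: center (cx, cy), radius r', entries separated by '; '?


Affine substitution under beta: radii multiply and y-centers shift.
input y2: applying the 1 nested substitution gives center (1/2, 1/4), radius 1/9
input y1: applying the 2 nested substitutions gives center (-9/40, -11/40), radius 1/120
input y3: applying the 2 nested substitutions gives center (-9/40, -3/10), radius 1/90

y1: center (-9/40, -11/40), radius 1/120; y2: center (1/2, 1/4), radius 1/9; y3: center (-9/40, -3/10), radius 1/90


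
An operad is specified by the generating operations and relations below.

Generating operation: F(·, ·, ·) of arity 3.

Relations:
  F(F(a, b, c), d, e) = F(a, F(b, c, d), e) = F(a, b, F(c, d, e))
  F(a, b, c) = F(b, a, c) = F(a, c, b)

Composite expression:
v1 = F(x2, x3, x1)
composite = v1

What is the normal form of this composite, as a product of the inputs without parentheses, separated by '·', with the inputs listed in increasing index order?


x1 · x2 · x3

Both nesting and order wash out for F; what remains is which x's occur.
F(x2, x3, x1) linearizes to x2 · x3 · x1
the factors in increasing index order: x1 · x2 · x3


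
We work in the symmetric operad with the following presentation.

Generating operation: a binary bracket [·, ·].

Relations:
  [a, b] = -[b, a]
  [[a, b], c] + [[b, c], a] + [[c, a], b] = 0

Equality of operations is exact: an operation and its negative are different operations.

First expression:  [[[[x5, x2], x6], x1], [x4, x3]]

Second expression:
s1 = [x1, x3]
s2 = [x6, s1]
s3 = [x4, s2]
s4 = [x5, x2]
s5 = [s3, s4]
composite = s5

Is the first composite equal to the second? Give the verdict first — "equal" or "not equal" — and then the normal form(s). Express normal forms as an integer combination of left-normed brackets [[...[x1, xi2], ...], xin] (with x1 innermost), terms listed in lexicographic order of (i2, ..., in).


not equal — first -[[[[[x1, x2], x5], x6], x3], x4] + [[[[[x1, x2], x5], x6], x4], x3] + [[[[[x1, x5], x2], x6], x3], x4] - [[[[[x1, x5], x2], x6], x4], x3] + [[[[[x1, x6], x2], x5], x3], x4] - [[[[[x1, x6], x2], x5], x4], x3] - [[[[[x1, x6], x5], x2], x3], x4] + [[[[[x1, x6], x5], x2], x4], x3], second -[[[[[x1, x3], x6], x4], x2], x5] + [[[[[x1, x3], x6], x4], x5], x2]

Normal form of the first expression: -[[[[[x1, x2], x5], x6], x3], x4] + [[[[[x1, x2], x5], x6], x4], x3] + [[[[[x1, x5], x2], x6], x3], x4] - [[[[[x1, x5], x2], x6], x4], x3] + [[[[[x1, x6], x2], x5], x3], x4] - [[[[[x1, x6], x2], x5], x4], x3] - [[[[[x1, x6], x5], x2], x3], x4] + [[[[[x1, x6], x5], x2], x4], x3]
Normal form of the second expression: -[[[[[x1, x3], x6], x4], x2], x5] + [[[[[x1, x3], x6], x4], x5], x2]
They disagree, so not equal.


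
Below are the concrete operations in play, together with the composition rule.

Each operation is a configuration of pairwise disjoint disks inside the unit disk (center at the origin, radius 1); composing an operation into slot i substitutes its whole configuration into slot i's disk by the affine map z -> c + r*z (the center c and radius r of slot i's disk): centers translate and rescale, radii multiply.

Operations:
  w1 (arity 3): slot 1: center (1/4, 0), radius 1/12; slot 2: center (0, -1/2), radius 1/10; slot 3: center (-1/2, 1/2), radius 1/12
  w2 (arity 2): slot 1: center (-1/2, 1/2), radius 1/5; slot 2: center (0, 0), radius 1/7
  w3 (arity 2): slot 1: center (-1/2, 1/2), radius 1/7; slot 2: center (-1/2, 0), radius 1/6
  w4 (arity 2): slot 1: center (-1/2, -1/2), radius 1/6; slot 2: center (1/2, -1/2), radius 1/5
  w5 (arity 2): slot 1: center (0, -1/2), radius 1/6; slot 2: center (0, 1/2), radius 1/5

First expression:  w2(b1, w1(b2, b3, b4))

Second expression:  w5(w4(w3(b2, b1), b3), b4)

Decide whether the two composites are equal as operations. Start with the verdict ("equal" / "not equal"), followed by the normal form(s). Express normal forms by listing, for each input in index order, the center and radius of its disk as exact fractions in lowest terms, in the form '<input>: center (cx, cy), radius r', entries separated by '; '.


not equal; the first gives b1: center (-1/2, 1/2), radius 1/5; b2: center (1/28, 0), radius 1/84; b3: center (0, -1/14), radius 1/70; b4: center (-1/14, 1/14), radius 1/84 and the second b1: center (-7/72, -7/12), radius 1/216; b2: center (-7/72, -41/72), radius 1/252; b3: center (1/12, -7/12), radius 1/30; b4: center (0, 1/2), radius 1/5

The first composite normalizes to b1: center (-1/2, 1/2), radius 1/5; b2: center (1/28, 0), radius 1/84; b3: center (0, -1/14), radius 1/70; b4: center (-1/14, 1/14), radius 1/84
The second composite normalizes to b1: center (-7/72, -7/12), radius 1/216; b2: center (-7/72, -41/72), radius 1/252; b3: center (1/12, -7/12), radius 1/30; b4: center (0, 1/2), radius 1/5
No match — not equal.


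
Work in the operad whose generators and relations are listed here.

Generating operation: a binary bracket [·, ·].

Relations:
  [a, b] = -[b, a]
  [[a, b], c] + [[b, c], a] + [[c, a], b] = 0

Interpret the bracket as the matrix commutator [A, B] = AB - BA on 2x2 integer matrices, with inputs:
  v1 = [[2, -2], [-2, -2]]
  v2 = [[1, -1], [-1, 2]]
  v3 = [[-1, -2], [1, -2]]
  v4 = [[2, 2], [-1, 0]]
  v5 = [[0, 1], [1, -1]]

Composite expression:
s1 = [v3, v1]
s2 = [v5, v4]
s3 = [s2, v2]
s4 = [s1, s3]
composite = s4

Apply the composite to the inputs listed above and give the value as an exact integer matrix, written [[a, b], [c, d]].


[[-90, 36], [144, 90]]

[v3, v1] = [[6, 6], [6, -6]]
[v5, v4] = [[-3, 0], [3, 3]]
[[v5, v4], v2] = [[3, 6], [-9, -3]]
[[v3, v1], [[v5, v4], v2]] = [[-90, 36], [144, 90]]


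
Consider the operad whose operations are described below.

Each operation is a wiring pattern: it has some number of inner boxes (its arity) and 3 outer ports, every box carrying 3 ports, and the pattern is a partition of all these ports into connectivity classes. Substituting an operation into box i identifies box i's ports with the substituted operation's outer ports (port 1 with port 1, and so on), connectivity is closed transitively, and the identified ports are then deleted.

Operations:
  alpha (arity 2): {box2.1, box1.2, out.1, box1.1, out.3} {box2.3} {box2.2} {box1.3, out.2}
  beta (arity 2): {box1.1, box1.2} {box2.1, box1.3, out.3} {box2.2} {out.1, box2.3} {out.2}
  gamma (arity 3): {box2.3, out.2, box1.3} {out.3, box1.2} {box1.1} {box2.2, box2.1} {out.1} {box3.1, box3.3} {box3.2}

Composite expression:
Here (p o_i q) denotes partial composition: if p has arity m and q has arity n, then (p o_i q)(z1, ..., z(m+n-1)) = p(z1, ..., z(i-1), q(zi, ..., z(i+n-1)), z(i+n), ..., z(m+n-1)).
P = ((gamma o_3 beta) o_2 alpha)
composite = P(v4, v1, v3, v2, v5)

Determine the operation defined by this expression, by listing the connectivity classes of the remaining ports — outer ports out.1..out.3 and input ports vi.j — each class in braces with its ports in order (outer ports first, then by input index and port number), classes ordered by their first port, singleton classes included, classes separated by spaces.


{out.1} {out.2, v1.1, v1.2, v1.3, v3.1, v4.3} {out.3, v4.2} {v2.1, v2.2} {v2.3, v5.1, v5.3} {v3.2} {v3.3} {v4.1} {v5.2}

Substituting into gamma glues patterns; closure does the rest.
after alpha, the pattern on (v1, v3) reads {out.1, out.3, v1.1, v1.2, v3.1} {out.2, v1.3} {v3.2} {v3.3} (out.j = its outer ports)
after beta, the pattern on (v2, v5) reads {out.1, v5.3} {out.2} {out.3, v2.3, v5.1} {v2.1, v2.2} {v5.2} (out.j = its outer ports)
after gamma, the pattern on (v4, v1, v3, v2, v5) reads {out.1} {out.2, v1.1, v1.2, v1.3, v3.1, v4.3} {out.3, v4.2} {v2.1, v2.2} {v2.3, v5.1, v5.3} {v3.2} {v3.3} {v4.1} {v5.2} (out.j = its outer ports)


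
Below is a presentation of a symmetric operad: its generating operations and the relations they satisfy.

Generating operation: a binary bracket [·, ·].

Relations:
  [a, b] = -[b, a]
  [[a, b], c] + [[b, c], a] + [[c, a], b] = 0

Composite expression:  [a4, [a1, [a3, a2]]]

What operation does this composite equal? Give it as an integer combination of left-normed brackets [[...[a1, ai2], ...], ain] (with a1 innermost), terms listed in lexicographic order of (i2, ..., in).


[[[a1, a2], a3], a4] - [[[a1, a3], a2], a4]

In the tensor algebra, words opening a1 carry the a1-anchored form.
Composite bracket: [a4, [a1, [a3, a2]]]
Expanding via [a, b] = ab - ba: 8 signed words (2^3 = 8).
Only words starting with a1 matter:
  sign of a1a2a3a4 is +1, so it contributes +[[[a1, a2], a3], a4]
  sign of a1a3a2a4 is -1, so it contributes -[[[a1, a3], a2], a4]


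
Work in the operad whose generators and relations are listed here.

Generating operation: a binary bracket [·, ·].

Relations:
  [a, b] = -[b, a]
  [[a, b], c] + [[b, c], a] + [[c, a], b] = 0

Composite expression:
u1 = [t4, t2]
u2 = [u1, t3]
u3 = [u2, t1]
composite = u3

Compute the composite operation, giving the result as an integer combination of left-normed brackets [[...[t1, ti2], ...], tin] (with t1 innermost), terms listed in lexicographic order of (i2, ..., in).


[[[t1, t2], t4], t3] - [[[t1, t3], t2], t4] + [[[t1, t3], t4], t2] - [[[t1, t4], t2], t3]

Skip Jacobi rewriting: expand, keep t1-initial words, read off terms.
Composite bracket: [[[t4, t2], t3], t1]
Under [a, b] = ab - ba we get 8 signed associative words (2^3 = 8).
Only words starting with t1 matter:
  t1t2t4t3 (sign +1) contributes +[[[t1, t2], t4], t3]
  t1t3t2t4 (sign -1) contributes -[[[t1, t3], t2], t4]
  t1t3t4t2 (sign +1) contributes +[[[t1, t3], t4], t2]
  t1t4t2t3 (sign -1) contributes -[[[t1, t4], t2], t3]


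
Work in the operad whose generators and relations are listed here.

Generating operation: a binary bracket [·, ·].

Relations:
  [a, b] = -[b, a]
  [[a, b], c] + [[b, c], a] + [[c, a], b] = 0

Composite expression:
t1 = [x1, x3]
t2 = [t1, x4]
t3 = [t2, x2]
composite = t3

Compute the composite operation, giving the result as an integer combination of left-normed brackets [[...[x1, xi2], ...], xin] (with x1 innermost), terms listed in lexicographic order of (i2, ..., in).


[[[x1, x3], x4], x2]

Expand each bracket as ab - ba; the x1-initial words give the coefficients.
Composite bracket: [[[x1, x3], x4], x2]
Expanding via [a, b] = ab - ba: 8 signed words (2^3 = 8).
The x1-initial words carry the normal form:
  from x1x3x4x2, sign +1: term +[[[x1, x3], x4], x2]


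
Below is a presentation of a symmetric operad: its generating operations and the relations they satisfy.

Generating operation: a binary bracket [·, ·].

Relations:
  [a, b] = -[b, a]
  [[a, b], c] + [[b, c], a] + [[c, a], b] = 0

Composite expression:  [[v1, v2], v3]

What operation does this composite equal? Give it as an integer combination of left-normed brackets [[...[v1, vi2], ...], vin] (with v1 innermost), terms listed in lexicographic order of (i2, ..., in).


Skip Jacobi rewriting: expand, keep v1-initial words, read off terms.
Composite bracket: [[v1, v2], v3]
Full expansion: 4 signed words from ab - ba (2^2 = 4).
Keep just the words that open with v1:
  v1v2v3 (sign +1) contributes +[[v1, v2], v3]

[[v1, v2], v3]


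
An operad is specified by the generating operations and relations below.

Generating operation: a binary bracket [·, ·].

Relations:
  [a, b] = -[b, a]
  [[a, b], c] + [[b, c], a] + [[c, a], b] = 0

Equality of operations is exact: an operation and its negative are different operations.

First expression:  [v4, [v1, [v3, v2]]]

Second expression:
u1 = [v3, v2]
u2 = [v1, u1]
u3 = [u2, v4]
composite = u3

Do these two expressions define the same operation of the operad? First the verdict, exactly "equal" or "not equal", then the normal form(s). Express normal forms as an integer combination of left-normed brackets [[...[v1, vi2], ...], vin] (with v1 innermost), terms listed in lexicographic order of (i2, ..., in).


not equal; first: [[[v1, v2], v3], v4] - [[[v1, v3], v2], v4]; second: -[[[v1, v2], v3], v4] + [[[v1, v3], v2], v4]

Reducing the first expression gives [[[v1, v2], v3], v4] - [[[v1, v3], v2], v4]
Reducing the second expression gives -[[[v1, v2], v3], v4] + [[[v1, v3], v2], v4]
No match — not equal.


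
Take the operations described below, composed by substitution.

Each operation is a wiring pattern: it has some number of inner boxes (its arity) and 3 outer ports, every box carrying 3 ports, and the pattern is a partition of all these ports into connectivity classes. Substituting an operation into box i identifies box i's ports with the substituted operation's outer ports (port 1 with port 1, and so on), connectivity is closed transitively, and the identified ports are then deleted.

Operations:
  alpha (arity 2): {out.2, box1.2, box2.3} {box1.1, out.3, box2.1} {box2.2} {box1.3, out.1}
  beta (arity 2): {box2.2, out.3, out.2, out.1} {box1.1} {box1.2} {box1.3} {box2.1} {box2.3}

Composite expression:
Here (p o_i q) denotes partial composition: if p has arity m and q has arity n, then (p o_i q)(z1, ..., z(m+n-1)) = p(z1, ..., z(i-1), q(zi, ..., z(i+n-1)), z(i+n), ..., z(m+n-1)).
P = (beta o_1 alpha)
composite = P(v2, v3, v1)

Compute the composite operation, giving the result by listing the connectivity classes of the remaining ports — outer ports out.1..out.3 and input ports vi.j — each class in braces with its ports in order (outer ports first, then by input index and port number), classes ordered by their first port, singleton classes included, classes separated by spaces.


{out.1, out.2, out.3, v1.2} {v1.1} {v1.3} {v2.1, v3.1} {v2.2, v3.3} {v2.3} {v3.2}


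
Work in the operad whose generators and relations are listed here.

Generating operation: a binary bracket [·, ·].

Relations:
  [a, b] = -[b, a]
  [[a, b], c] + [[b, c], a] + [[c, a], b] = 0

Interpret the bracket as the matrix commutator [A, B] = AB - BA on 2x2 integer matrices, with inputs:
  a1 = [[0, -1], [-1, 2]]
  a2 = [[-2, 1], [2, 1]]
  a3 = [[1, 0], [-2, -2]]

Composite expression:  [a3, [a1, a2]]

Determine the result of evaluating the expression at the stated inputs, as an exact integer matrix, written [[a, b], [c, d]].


[a1, a2] = [[-1, -5], [7, 1]]
[a3, [a1, a2]] = [[-10, -15], [-17, 10]]

[[-10, -15], [-17, 10]]


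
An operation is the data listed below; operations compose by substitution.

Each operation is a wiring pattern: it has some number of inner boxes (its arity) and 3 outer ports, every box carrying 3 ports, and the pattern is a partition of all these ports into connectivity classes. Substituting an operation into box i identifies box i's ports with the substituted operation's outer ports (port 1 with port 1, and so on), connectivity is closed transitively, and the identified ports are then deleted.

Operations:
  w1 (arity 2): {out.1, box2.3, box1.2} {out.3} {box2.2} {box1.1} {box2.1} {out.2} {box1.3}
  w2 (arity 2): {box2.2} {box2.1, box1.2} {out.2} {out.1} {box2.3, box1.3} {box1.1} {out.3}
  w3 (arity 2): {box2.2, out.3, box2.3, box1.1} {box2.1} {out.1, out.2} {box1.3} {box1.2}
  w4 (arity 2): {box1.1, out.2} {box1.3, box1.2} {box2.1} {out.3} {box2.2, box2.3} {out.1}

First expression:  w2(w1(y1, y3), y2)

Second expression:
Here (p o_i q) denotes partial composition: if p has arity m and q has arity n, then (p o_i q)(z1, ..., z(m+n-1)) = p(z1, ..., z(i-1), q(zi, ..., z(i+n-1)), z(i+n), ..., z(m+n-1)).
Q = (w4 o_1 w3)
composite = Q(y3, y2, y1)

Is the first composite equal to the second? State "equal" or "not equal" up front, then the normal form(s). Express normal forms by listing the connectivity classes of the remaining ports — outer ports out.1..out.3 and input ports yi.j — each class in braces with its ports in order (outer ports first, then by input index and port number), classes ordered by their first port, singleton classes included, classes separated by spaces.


The first composite normalizes to {out.1} {out.2} {out.3} {y1.1} {y1.2, y3.3} {y1.3} {y2.1} {y2.2} {y2.3} {y3.1} {y3.2}
The second composite normalizes to {out.1} {out.2, y2.2, y2.3, y3.1} {out.3} {y1.1} {y1.2, y1.3} {y2.1} {y3.2} {y3.3}
No match — not equal.

not equal: they reduce to {out.1} {out.2} {out.3} {y1.1} {y1.2, y3.3} {y1.3} {y2.1} {y2.2} {y2.3} {y3.1} {y3.2} and {out.1} {out.2, y2.2, y2.3, y3.1} {out.3} {y1.1} {y1.2, y1.3} {y2.1} {y3.2} {y3.3}


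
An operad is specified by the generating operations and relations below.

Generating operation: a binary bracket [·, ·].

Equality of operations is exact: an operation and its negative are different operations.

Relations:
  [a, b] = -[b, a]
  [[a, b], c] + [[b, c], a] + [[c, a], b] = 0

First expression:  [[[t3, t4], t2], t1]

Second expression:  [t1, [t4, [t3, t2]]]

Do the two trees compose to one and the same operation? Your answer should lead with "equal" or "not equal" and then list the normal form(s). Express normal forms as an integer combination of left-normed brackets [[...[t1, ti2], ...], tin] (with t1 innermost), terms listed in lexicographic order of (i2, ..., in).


not equal: they reduce to [[[t1, t2], t3], t4] - [[[t1, t2], t4], t3] - [[[t1, t3], t4], t2] + [[[t1, t4], t3], t2] and [[[t1, t2], t3], t4] - [[[t1, t3], t2], t4] - [[[t1, t4], t2], t3] + [[[t1, t4], t3], t2]

The first expression, normalized: [[[t1, t2], t3], t4] - [[[t1, t2], t4], t3] - [[[t1, t3], t4], t2] + [[[t1, t4], t3], t2]
The second expression, normalized: [[[t1, t2], t3], t4] - [[[t1, t3], t2], t4] - [[[t1, t4], t2], t3] + [[[t1, t4], t3], t2]
No match — not equal.


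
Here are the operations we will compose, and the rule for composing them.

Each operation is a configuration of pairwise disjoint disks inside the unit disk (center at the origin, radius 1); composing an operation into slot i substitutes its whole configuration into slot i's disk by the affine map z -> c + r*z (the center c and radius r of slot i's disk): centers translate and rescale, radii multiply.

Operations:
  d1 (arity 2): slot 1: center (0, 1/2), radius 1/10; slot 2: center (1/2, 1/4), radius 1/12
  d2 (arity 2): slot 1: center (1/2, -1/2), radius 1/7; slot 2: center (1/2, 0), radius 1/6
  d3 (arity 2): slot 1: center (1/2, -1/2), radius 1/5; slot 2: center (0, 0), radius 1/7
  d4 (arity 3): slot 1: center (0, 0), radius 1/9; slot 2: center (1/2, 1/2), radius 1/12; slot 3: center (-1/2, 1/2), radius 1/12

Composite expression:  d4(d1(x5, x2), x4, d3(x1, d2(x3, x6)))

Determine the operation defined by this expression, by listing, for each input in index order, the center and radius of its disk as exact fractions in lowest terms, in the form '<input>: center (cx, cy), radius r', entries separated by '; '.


Only the slot chain above each x matters under d4; compose those maps.
for x5, the 2-step affine chain lands on center (0, 1/18), radius 1/90
for x2, the 2-step affine chain lands on center (1/18, 1/36), radius 1/108
for x4, the 1-step affine chain lands on center (1/2, 1/2), radius 1/12
for x1, the 2-step affine chain lands on center (-11/24, 11/24), radius 1/60
for x3, the 3-step affine chain lands on center (-83/168, 83/168), radius 1/588
for x6, the 3-step affine chain lands on center (-83/168, 1/2), radius 1/504

x1: center (-11/24, 11/24), radius 1/60; x2: center (1/18, 1/36), radius 1/108; x3: center (-83/168, 83/168), radius 1/588; x4: center (1/2, 1/2), radius 1/12; x5: center (0, 1/18), radius 1/90; x6: center (-83/168, 1/2), radius 1/504


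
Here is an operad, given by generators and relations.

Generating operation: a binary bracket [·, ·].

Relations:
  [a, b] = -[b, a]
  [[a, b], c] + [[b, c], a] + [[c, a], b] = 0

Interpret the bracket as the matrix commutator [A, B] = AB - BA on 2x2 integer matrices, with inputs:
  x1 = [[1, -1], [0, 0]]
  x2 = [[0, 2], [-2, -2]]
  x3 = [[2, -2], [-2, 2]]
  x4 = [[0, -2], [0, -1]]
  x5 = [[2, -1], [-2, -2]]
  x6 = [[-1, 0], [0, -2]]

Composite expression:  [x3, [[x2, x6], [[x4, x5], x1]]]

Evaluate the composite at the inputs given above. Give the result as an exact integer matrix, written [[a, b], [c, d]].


[x2, x6] = [[0, -2], [-2, 0]]
[x4, x5] = [[4, 7], [2, -4]]
[[x4, x5], x1] = [[2, -15], [2, -2]]
[[x2, x6], [[x4, x5], x1]] = [[-34, 8], [-8, 34]]
[x3, [[x2, x6], [[x4, x5], x1]]] = [[32, -136], [136, -32]]

[[32, -136], [136, -32]]


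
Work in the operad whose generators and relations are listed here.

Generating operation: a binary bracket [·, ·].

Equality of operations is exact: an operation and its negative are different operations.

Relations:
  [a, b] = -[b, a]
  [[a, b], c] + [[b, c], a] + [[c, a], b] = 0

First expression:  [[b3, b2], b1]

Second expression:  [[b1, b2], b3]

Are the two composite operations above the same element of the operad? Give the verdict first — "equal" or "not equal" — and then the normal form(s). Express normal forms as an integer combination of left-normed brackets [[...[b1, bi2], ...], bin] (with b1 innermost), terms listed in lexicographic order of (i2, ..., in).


not equal; the first gives [[b1, b2], b3] - [[b1, b3], b2] and the second [[b1, b2], b3]

The first expression reduces to [[b1, b2], b3] - [[b1, b3], b2]
The second expression reduces to [[b1, b2], b3]
No match — not equal.


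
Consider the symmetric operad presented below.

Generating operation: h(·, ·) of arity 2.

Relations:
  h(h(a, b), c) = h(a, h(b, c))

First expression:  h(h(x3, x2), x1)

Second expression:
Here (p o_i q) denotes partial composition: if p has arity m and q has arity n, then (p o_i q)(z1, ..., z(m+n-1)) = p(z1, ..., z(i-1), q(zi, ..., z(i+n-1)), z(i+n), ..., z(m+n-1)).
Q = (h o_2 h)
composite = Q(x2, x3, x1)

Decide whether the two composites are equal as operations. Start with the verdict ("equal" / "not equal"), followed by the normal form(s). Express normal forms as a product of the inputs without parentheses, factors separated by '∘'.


not equal; the first gives x3 ∘ x2 ∘ x1 and the second x2 ∘ x3 ∘ x1


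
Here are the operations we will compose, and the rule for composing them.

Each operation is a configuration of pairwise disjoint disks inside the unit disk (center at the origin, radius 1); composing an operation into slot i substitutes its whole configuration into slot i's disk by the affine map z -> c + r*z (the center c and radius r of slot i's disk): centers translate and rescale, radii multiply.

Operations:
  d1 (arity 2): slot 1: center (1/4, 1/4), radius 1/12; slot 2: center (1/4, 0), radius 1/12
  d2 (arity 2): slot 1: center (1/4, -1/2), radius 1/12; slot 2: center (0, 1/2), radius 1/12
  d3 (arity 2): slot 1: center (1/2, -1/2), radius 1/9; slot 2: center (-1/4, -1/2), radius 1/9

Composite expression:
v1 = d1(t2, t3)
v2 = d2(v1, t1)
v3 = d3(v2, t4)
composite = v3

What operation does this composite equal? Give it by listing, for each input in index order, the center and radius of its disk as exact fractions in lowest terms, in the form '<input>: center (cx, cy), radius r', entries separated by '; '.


t1: center (1/2, -4/9), radius 1/108; t2: center (229/432, -239/432), radius 1/1296; t3: center (229/432, -5/9), radius 1/1296; t4: center (-1/4, -1/2), radius 1/9

Follow each t-input down from d3: c' goes to c + r*c', radius to r*r'.
for t2, the 3-step affine chain lands on center (229/432, -239/432), radius 1/1296
for t3, the 3-step affine chain lands on center (229/432, -5/9), radius 1/1296
for t1, the 2-step affine chain lands on center (1/2, -4/9), radius 1/108
for t4, the 1-step affine chain lands on center (-1/4, -1/2), radius 1/9


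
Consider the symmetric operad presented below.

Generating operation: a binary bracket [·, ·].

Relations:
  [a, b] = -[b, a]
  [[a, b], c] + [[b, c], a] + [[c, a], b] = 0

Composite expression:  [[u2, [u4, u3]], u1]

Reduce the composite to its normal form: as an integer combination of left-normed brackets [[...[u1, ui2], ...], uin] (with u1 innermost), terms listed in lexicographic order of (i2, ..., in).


[[[u1, u2], u3], u4] - [[[u1, u2], u4], u3] - [[[u1, u3], u4], u2] + [[[u1, u4], u3], u2]

Expand each bracket as ab - ba; the u1-initial words give the coefficients.
Composite bracket: [[u2, [u4, u3]], u1]
The bracket unfolds into 8 signed words via [a, b] = ab - ba (2^3 = 8).
Coefficients come from the u1-initial words:
  sign of u1u2u3u4 is +1, so it contributes +[[[u1, u2], u3], u4]
  sign of u1u2u4u3 is -1, so it contributes -[[[u1, u2], u4], u3]
  sign of u1u3u4u2 is -1, so it contributes -[[[u1, u3], u4], u2]
  sign of u1u4u3u2 is +1, so it contributes +[[[u1, u4], u3], u2]


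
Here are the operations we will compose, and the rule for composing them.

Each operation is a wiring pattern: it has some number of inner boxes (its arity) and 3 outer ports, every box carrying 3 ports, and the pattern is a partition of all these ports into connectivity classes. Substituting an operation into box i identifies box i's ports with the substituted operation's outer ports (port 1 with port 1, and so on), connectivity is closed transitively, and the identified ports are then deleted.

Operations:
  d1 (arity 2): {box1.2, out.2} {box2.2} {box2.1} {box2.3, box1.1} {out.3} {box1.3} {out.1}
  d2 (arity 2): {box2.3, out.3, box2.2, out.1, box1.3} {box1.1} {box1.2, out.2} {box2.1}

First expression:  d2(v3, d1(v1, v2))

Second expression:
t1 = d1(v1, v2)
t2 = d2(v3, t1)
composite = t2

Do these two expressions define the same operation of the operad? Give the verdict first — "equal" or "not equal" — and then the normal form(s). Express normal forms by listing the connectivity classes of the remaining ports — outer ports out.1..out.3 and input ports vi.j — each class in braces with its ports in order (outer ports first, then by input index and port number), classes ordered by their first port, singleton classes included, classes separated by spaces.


The first composite normalizes to {out.1, out.3, v1.2, v3.3} {out.2, v3.2} {v1.1, v2.3} {v1.3} {v2.1} {v2.2} {v3.1}
The second composite normalizes to {out.1, out.3, v1.2, v3.3} {out.2, v3.2} {v1.1, v2.3} {v1.3} {v2.1} {v2.2} {v3.1}
The forms coincide; equal.

equal — both sides give {out.1, out.3, v1.2, v3.3} {out.2, v3.2} {v1.1, v2.3} {v1.3} {v2.1} {v2.2} {v3.1}


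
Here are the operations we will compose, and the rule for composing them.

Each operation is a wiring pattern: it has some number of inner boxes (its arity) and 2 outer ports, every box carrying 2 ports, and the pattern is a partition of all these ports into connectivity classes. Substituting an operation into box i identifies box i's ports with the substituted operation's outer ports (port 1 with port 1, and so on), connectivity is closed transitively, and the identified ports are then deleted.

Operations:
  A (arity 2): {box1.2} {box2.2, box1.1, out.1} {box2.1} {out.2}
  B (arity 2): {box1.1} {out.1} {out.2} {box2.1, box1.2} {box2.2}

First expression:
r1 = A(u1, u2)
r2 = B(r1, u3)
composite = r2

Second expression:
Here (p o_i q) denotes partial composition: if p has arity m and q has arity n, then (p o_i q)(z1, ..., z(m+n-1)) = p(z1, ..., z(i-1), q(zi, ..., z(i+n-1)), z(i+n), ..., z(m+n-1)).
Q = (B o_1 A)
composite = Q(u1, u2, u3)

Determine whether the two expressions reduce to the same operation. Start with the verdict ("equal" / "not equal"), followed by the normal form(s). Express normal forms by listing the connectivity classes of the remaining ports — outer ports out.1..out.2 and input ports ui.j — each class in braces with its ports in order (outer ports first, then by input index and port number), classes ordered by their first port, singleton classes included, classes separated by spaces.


The first composite normalizes to {out.1} {out.2} {u1.1, u2.2} {u1.2} {u2.1} {u3.1} {u3.2}
The second composite normalizes to {out.1} {out.2} {u1.1, u2.2} {u1.2} {u2.1} {u3.1} {u3.2}
Both agree, so they are equal.

equal; the common form is {out.1} {out.2} {u1.1, u2.2} {u1.2} {u2.1} {u3.1} {u3.2}


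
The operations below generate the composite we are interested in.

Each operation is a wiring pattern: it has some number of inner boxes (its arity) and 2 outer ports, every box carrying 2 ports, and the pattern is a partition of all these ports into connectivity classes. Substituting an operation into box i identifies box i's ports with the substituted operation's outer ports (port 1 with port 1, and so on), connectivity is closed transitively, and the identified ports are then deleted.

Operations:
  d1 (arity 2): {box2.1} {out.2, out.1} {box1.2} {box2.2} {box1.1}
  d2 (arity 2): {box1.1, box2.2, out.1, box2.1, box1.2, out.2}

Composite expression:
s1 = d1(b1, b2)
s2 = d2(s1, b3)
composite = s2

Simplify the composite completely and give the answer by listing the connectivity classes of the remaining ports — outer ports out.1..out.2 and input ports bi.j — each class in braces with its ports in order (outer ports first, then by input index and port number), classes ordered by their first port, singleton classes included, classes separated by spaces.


{out.1, out.2, b3.1, b3.2} {b1.1} {b1.2} {b2.1} {b2.2}

Substituting into d2 glues patterns; closure does the rest.
composing d1 on (b1, b2), with out.j its own outer ports: {out.1, out.2} {b1.1} {b1.2} {b2.1} {b2.2}
composing d2 on (b1, b2, b3), with out.j its own outer ports: {out.1, out.2, b3.1, b3.2} {b1.1} {b1.2} {b2.1} {b2.2}


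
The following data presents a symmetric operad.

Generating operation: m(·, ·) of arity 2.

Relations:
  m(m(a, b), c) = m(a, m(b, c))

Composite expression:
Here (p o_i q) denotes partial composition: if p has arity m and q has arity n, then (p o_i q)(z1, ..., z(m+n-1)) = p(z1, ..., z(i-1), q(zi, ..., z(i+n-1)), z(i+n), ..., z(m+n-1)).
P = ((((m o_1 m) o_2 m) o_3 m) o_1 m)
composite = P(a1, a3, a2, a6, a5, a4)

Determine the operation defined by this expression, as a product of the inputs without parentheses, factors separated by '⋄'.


Key point: m is associative — brackets drop, the a-order remains.
m(a1, a3) linearizes to a1 ⋄ a3
m(a6, a5) linearizes to a6 ⋄ a5
m(a2, m(a6, a5)) linearizes to a2 ⋄ a6 ⋄ a5
m(m(a1, a3), m(a2, m(a6, a5))) linearizes to a1 ⋄ a3 ⋄ a2 ⋄ a6 ⋄ a5
m(m(m(a1, a3), m(a2, m(a6, a5))), a4) linearizes to a1 ⋄ a3 ⋄ a2 ⋄ a6 ⋄ a5 ⋄ a4

a1 ⋄ a3 ⋄ a2 ⋄ a6 ⋄ a5 ⋄ a4


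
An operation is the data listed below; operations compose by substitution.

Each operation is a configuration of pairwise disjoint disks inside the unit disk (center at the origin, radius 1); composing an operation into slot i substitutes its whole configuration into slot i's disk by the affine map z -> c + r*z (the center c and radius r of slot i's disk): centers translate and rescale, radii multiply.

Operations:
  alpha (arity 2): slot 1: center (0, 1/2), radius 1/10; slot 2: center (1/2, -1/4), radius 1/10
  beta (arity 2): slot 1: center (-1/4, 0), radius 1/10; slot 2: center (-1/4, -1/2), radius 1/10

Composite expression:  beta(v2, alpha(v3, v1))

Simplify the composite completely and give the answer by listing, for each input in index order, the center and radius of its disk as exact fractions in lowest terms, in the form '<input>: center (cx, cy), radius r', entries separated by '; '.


v1: center (-1/5, -21/40), radius 1/100; v2: center (-1/4, 0), radius 1/10; v3: center (-1/4, -9/20), radius 1/100

Below beta, radii multiply path by path; the v-disk centers shift.
v2 passes through 1 substitution, ending at center (-1/4, 0), radius 1/10
v3 passes through 2 substitutions, ending at center (-1/4, -9/20), radius 1/100
v1 passes through 2 substitutions, ending at center (-1/5, -21/40), radius 1/100


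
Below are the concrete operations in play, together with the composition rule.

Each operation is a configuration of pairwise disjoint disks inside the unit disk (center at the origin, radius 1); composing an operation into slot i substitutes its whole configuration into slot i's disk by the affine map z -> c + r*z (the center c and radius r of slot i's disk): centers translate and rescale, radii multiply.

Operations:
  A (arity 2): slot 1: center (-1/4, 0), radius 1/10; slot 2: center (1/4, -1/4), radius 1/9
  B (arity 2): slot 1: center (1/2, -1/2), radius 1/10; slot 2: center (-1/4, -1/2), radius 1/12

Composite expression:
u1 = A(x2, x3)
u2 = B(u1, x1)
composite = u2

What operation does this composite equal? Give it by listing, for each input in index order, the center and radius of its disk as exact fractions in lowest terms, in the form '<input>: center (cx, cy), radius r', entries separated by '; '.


Below B, radii multiply path by path; the x-disk centers shift.
for x2, the 2-step affine chain lands on center (19/40, -1/2), radius 1/100
for x3, the 2-step affine chain lands on center (21/40, -21/40), radius 1/90
for x1, the 1-step affine chain lands on center (-1/4, -1/2), radius 1/12

x1: center (-1/4, -1/2), radius 1/12; x2: center (19/40, -1/2), radius 1/100; x3: center (21/40, -21/40), radius 1/90


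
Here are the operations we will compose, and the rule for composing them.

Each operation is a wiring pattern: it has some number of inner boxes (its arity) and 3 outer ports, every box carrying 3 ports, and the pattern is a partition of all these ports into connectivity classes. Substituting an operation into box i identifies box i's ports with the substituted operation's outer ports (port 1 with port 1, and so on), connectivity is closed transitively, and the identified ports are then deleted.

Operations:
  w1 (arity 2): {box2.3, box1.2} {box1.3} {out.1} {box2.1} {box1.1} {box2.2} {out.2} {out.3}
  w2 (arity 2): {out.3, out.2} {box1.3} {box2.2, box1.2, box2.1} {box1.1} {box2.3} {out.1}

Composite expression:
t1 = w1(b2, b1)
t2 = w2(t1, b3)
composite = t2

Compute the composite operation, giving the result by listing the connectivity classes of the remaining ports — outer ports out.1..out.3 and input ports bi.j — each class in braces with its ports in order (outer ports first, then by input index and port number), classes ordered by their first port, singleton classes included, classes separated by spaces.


{out.1} {out.2, out.3} {b1.1} {b1.2} {b1.3, b2.2} {b2.1} {b2.3} {b3.1, b3.2} {b3.3}

Reachability decides: close wires over w2-identified ports.
the subtree at w1 composes to {out.1} {out.2} {out.3} {b1.1} {b1.2} {b1.3, b2.2} {b2.1} {b2.3} on (b2, b1); out.j = own outer ports
the subtree at w2 composes to {out.1} {out.2, out.3} {b1.1} {b1.2} {b1.3, b2.2} {b2.1} {b2.3} {b3.1, b3.2} {b3.3} on (b2, b1, b3); out.j = own outer ports


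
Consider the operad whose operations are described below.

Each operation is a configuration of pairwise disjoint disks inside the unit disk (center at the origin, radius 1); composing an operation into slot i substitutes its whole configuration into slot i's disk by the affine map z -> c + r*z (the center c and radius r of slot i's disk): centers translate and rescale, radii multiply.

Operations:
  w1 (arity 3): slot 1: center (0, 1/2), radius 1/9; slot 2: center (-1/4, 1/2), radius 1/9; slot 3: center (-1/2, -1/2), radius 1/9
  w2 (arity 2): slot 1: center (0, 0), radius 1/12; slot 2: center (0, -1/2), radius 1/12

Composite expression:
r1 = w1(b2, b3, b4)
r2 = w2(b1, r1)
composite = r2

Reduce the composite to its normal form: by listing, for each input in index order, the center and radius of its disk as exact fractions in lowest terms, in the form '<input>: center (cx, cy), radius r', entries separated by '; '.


b1: center (0, 0), radius 1/12; b2: center (0, -11/24), radius 1/108; b3: center (-1/48, -11/24), radius 1/108; b4: center (-1/24, -13/24), radius 1/108

Affine substitution under w2: radii multiply and b-centers shift.
b1 passes through 1 substitution, ending at center (0, 0), radius 1/12
b2 passes through 2 substitutions, ending at center (0, -11/24), radius 1/108
b3 passes through 2 substitutions, ending at center (-1/48, -11/24), radius 1/108
b4 passes through 2 substitutions, ending at center (-1/24, -13/24), radius 1/108
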